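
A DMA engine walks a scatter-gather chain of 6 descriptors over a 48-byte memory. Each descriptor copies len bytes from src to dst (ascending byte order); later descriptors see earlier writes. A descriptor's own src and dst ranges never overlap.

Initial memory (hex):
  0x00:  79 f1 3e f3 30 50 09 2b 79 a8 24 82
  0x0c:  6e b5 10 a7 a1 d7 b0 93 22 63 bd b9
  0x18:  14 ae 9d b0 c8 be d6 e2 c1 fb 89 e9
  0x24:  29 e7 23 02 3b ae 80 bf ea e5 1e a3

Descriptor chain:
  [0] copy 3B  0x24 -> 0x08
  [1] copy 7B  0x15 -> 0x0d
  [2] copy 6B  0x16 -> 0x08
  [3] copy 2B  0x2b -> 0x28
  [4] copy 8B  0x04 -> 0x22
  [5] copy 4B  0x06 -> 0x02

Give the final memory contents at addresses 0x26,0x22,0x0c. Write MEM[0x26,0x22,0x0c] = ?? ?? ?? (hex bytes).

MEM[0x26,0x22,0x0c] = bd 30 9d

#0 dst[0x08+3] := {0x29,0xe7,0x23}
#1 dst[0x0d+7] := {0x63,0xbd,0xb9,0x14,0xae,0x9d,0xb0}
#2 dst[0x08+6] := {0xbd,0xb9,0x14,0xae,0x9d,0xb0}
#3 dst[0x28+2] := {0xbf,0xea}
#4 dst[0x22+8] := {0x30,0x50,0x09,0x2b,0xbd,0xb9,0x14,0xae}
#5 dst[0x02+4] := {0x09,0x2b,0xbd,0xb9}
query mem[0x26]=0xbd, mem[0x22]=0x30, mem[0x0c]=0x9d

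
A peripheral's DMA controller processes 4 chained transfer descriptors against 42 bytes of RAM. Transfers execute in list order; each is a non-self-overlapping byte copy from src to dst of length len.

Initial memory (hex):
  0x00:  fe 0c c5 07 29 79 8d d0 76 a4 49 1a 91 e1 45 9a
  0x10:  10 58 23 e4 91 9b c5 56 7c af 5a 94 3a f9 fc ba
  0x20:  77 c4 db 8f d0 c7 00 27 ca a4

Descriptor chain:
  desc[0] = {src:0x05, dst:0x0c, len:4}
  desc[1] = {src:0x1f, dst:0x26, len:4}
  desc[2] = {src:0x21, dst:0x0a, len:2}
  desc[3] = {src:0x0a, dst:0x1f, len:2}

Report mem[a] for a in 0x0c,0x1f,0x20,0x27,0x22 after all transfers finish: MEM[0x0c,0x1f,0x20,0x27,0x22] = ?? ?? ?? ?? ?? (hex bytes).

MEM[0x0c,0x1f,0x20,0x27,0x22] = 79 c4 db 77 db

D0: mem[0x0c..0x0f] <- [79 8d d0 76]
D1: mem[0x26..0x29] <- [ba 77 c4 db]
D2: mem[0x0a..0x0b] <- [c4 db]
D3: mem[0x1f..0x20] <- [c4 db]
query mem[0x0c]=0x79, mem[0x1f]=0xc4, mem[0x20]=0xdb, mem[0x27]=0x77, mem[0x22]=0xdb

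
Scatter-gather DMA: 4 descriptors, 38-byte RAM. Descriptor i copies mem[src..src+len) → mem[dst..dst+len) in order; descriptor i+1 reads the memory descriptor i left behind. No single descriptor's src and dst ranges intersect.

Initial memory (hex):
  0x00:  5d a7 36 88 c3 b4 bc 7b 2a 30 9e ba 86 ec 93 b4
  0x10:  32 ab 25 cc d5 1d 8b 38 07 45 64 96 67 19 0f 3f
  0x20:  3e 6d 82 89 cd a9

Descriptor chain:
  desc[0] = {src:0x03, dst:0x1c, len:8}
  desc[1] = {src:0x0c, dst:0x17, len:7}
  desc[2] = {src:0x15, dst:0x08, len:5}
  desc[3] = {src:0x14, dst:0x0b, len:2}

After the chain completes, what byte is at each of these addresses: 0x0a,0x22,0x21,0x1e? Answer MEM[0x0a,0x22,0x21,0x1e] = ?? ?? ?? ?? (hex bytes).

  after D0: wrote 8B at 0x1c = 88c3b4bc7b2a309e
  after D1: wrote 7B at 0x17 = 86ec93b432ab25
  after D2: wrote 5B at 0x08 = 1d8b86ec93
  after D3: wrote 2B at 0x0b = d51d
query mem[0x0a]=0x86, mem[0x22]=0x30, mem[0x21]=0x2a, mem[0x1e]=0xb4

MEM[0x0a,0x22,0x21,0x1e] = 86 30 2a b4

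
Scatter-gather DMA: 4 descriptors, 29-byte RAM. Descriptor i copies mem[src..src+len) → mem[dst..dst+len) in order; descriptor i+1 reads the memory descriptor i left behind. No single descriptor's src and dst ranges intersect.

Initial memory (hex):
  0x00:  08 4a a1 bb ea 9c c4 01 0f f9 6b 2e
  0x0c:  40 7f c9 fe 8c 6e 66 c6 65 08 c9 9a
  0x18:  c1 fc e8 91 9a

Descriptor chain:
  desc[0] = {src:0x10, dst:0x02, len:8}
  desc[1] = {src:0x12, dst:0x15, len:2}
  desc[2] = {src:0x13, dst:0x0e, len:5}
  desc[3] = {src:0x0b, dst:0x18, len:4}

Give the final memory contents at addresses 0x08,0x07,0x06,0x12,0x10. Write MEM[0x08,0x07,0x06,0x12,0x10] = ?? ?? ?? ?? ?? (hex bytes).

  after D0: wrote 8B at 0x02 = 8c6e66c66508c99a
  after D1: wrote 2B at 0x15 = 66c6
  after D2: wrote 5B at 0x0e = c66566c69a
  after D3: wrote 4B at 0x18 = 2e407fc6
query mem[0x08]=0xc9, mem[0x07]=0x08, mem[0x06]=0x65, mem[0x12]=0x9a, mem[0x10]=0x66

MEM[0x08,0x07,0x06,0x12,0x10] = c9 08 65 9a 66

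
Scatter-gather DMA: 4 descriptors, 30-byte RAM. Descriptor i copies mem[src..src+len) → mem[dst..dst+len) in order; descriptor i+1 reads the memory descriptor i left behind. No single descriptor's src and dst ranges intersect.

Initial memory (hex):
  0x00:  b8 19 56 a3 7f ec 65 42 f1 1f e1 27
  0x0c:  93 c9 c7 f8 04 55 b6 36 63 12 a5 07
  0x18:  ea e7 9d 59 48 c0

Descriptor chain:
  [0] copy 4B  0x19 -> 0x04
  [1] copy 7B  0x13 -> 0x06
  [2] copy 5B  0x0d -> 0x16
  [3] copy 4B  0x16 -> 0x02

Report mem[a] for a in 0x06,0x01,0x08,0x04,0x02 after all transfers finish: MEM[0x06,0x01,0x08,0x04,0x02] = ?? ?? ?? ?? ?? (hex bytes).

MEM[0x06,0x01,0x08,0x04,0x02] = 36 19 12 f8 c9

[0] 0x19->0x04 len=4 : e7 9d 59 48
[1] 0x13->0x06 len=7 : 36 63 12 a5 07 ea e7
[2] 0x0d->0x16 len=5 : c9 c7 f8 04 55
[3] 0x16->0x02 len=4 : c9 c7 f8 04
query mem[0x06]=0x36, mem[0x01]=0x19, mem[0x08]=0x12, mem[0x04]=0xf8, mem[0x02]=0xc9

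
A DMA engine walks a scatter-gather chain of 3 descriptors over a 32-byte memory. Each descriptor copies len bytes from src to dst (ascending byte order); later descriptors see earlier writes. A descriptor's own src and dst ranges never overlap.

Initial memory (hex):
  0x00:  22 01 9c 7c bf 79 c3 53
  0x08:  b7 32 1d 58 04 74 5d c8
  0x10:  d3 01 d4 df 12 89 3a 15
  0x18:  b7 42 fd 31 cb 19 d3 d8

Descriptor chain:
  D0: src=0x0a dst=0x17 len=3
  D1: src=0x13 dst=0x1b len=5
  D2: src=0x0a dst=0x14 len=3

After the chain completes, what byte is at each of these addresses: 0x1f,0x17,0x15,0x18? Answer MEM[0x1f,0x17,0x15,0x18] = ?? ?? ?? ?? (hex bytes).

MEM[0x1f,0x17,0x15,0x18] = 1d 1d 58 58

[0] 0x0a->0x17 len=3 : 1d 58 04
[1] 0x13->0x1b len=5 : df 12 89 3a 1d
[2] 0x0a->0x14 len=3 : 1d 58 04
query mem[0x1f]=0x1d, mem[0x17]=0x1d, mem[0x15]=0x58, mem[0x18]=0x58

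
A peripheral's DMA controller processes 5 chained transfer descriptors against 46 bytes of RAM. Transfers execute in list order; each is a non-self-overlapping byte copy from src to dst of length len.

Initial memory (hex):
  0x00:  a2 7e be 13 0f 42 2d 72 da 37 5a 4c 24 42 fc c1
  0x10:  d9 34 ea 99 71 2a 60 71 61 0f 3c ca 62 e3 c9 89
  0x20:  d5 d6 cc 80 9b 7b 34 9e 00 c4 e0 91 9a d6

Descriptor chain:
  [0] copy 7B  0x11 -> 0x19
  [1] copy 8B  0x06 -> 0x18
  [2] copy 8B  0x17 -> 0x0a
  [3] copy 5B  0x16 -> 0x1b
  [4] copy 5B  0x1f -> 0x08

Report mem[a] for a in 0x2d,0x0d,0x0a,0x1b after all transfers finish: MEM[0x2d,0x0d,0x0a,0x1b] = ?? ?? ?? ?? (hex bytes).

MEM[0x2d,0x0d,0x0a,0x1b] = d6 da d6 60

#0 dst[0x19+7] := {0x34,0xea,0x99,0x71,0x2a,0x60,0x71}
#1 dst[0x18+8] := {0x2d,0x72,0xda,0x37,0x5a,0x4c,0x24,0x42}
#2 dst[0x0a+8] := {0x71,0x2d,0x72,0xda,0x37,0x5a,0x4c,0x24}
#3 dst[0x1b+5] := {0x60,0x71,0x2d,0x72,0xda}
#4 dst[0x08+5] := {0xda,0xd5,0xd6,0xcc,0x80}
query mem[0x2d]=0xd6, mem[0x0d]=0xda, mem[0x0a]=0xd6, mem[0x1b]=0x60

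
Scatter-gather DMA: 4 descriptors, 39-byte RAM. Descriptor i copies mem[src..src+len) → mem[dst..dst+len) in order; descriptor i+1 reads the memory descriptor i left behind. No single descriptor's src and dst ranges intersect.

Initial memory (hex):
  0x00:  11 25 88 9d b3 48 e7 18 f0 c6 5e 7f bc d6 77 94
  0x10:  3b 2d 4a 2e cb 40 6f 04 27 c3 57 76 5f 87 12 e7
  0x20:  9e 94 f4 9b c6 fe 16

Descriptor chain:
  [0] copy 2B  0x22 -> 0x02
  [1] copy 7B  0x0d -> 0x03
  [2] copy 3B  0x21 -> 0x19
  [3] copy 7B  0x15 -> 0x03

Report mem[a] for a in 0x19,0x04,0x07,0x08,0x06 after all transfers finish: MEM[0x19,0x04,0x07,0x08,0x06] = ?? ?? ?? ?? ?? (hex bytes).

MEM[0x19,0x04,0x07,0x08,0x06] = 94 6f 94 f4 27

D0: mem[0x02..0x03] <- [f4 9b]
D1: mem[0x03..0x09] <- [d6 77 94 3b 2d 4a 2e]
D2: mem[0x19..0x1b] <- [94 f4 9b]
D3: mem[0x03..0x09] <- [40 6f 04 27 94 f4 9b]
query mem[0x19]=0x94, mem[0x04]=0x6f, mem[0x07]=0x94, mem[0x08]=0xf4, mem[0x06]=0x27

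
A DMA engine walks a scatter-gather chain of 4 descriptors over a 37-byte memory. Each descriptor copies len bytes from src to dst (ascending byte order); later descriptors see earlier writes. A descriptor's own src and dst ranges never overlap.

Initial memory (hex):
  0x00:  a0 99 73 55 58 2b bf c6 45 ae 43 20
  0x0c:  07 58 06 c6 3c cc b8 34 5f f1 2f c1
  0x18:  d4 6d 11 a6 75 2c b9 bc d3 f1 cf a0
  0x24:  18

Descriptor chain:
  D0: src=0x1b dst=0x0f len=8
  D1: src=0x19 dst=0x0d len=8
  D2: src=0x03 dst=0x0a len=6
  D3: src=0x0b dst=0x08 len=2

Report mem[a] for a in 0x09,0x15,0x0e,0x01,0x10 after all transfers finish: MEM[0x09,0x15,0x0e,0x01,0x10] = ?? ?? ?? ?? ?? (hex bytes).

#0 dst[0x0f+8] := {0xa6,0x75,0x2c,0xb9,0xbc,0xd3,0xf1,0xcf}
#1 dst[0x0d+8] := {0x6d,0x11,0xa6,0x75,0x2c,0xb9,0xbc,0xd3}
#2 dst[0x0a+6] := {0x55,0x58,0x2b,0xbf,0xc6,0x45}
#3 dst[0x08+2] := {0x58,0x2b}
query mem[0x09]=0x2b, mem[0x15]=0xf1, mem[0x0e]=0xc6, mem[0x01]=0x99, mem[0x10]=0x75

MEM[0x09,0x15,0x0e,0x01,0x10] = 2b f1 c6 99 75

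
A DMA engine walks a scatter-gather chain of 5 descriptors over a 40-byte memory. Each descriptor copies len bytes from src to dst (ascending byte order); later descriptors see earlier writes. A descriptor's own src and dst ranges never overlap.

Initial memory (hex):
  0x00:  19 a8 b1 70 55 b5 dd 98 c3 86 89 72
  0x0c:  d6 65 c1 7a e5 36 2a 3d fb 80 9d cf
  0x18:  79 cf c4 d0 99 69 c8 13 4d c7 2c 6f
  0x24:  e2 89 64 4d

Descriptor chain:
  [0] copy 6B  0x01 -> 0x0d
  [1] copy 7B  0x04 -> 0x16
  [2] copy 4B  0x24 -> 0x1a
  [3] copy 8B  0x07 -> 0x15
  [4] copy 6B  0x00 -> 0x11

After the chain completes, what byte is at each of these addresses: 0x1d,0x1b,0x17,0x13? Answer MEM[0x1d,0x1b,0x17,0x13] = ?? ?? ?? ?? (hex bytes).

MEM[0x1d,0x1b,0x17,0x13] = 4d a8 86 b1

#0 dst[0x0d+6] := {0xa8,0xb1,0x70,0x55,0xb5,0xdd}
#1 dst[0x16+7] := {0x55,0xb5,0xdd,0x98,0xc3,0x86,0x89}
#2 dst[0x1a+4] := {0xe2,0x89,0x64,0x4d}
#3 dst[0x15+8] := {0x98,0xc3,0x86,0x89,0x72,0xd6,0xa8,0xb1}
#4 dst[0x11+6] := {0x19,0xa8,0xb1,0x70,0x55,0xb5}
query mem[0x1d]=0x4d, mem[0x1b]=0xa8, mem[0x17]=0x86, mem[0x13]=0xb1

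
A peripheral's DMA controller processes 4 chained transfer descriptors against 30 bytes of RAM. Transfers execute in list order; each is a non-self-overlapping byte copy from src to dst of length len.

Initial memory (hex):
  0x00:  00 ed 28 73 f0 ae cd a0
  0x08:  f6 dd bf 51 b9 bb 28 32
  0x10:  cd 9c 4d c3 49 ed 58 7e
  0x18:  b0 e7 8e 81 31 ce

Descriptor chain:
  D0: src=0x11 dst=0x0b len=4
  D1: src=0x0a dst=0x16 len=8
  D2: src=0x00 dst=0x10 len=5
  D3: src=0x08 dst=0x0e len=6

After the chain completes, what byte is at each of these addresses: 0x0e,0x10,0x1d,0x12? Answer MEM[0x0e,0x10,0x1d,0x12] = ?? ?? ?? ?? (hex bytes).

MEM[0x0e,0x10,0x1d,0x12] = f6 bf 9c 4d

D0: mem[0x0b..0x0e] <- [9c 4d c3 49]
D1: mem[0x16..0x1d] <- [bf 9c 4d c3 49 32 cd 9c]
D2: mem[0x10..0x14] <- [00 ed 28 73 f0]
D3: mem[0x0e..0x13] <- [f6 dd bf 9c 4d c3]
query mem[0x0e]=0xf6, mem[0x10]=0xbf, mem[0x1d]=0x9c, mem[0x12]=0x4d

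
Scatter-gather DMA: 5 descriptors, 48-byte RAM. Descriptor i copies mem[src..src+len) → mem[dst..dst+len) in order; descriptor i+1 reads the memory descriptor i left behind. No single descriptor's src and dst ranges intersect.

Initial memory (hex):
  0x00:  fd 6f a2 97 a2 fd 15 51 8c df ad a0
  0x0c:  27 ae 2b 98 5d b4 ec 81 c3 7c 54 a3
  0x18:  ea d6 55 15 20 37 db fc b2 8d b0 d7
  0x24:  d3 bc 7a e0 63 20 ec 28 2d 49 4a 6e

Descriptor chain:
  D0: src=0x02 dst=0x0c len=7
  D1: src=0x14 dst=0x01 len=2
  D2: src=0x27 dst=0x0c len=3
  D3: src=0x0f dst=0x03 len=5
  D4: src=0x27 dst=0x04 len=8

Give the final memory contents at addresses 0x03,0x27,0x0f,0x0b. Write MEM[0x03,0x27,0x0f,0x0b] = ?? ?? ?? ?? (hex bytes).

MEM[0x03,0x27,0x0f,0x0b] = fd e0 fd 4a

D0: mem[0x0c..0x12] <- [a2 97 a2 fd 15 51 8c]
D1: mem[0x01..0x02] <- [c3 7c]
D2: mem[0x0c..0x0e] <- [e0 63 20]
D3: mem[0x03..0x07] <- [fd 15 51 8c 81]
D4: mem[0x04..0x0b] <- [e0 63 20 ec 28 2d 49 4a]
query mem[0x03]=0xfd, mem[0x27]=0xe0, mem[0x0f]=0xfd, mem[0x0b]=0x4a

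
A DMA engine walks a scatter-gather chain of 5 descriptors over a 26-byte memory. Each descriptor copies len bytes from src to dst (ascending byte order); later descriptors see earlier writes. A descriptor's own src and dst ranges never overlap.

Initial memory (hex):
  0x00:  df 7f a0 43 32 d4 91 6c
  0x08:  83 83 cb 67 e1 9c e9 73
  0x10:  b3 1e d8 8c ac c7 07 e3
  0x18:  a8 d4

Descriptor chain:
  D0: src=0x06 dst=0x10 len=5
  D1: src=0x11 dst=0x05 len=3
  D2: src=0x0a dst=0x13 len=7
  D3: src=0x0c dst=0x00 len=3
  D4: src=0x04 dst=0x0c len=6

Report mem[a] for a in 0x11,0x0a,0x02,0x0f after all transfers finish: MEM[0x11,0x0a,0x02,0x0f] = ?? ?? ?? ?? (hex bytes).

MEM[0x11,0x0a,0x02,0x0f] = 83 cb e9 83

#0 dst[0x10+5] := {0x91,0x6c,0x83,0x83,0xcb}
#1 dst[0x05+3] := {0x6c,0x83,0x83}
#2 dst[0x13+7] := {0xcb,0x67,0xe1,0x9c,0xe9,0x73,0x91}
#3 dst[0x00+3] := {0xe1,0x9c,0xe9}
#4 dst[0x0c+6] := {0x32,0x6c,0x83,0x83,0x83,0x83}
query mem[0x11]=0x83, mem[0x0a]=0xcb, mem[0x02]=0xe9, mem[0x0f]=0x83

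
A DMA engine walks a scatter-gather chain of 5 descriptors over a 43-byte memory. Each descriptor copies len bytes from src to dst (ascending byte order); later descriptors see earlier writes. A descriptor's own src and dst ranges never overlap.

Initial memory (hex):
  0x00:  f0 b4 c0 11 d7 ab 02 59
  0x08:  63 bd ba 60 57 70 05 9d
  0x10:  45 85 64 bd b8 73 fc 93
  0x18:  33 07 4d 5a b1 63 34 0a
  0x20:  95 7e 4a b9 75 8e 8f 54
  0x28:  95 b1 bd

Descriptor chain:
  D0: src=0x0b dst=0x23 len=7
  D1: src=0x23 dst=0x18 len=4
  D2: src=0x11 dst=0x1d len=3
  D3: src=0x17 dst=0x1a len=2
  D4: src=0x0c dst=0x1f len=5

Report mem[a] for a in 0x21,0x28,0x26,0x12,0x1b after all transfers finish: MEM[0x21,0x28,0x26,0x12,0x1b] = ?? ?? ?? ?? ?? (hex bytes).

MEM[0x21,0x28,0x26,0x12,0x1b] = 05 45 05 64 60

[0] 0x0b->0x23 len=7 : 60 57 70 05 9d 45 85
[1] 0x23->0x18 len=4 : 60 57 70 05
[2] 0x11->0x1d len=3 : 85 64 bd
[3] 0x17->0x1a len=2 : 93 60
[4] 0x0c->0x1f len=5 : 57 70 05 9d 45
query mem[0x21]=0x05, mem[0x28]=0x45, mem[0x26]=0x05, mem[0x12]=0x64, mem[0x1b]=0x60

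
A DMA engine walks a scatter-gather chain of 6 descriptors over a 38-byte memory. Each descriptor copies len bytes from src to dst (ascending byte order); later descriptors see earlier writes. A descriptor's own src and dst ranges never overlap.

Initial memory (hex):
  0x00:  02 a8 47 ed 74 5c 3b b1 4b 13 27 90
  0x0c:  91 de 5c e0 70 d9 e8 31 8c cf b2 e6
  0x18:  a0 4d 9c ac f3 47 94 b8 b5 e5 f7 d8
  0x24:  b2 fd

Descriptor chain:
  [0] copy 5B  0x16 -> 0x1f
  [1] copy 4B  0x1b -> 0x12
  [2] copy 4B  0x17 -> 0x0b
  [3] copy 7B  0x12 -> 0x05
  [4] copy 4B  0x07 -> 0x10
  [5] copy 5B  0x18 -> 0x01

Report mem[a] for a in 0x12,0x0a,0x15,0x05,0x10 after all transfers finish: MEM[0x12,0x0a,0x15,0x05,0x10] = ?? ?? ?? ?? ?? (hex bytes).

D0: mem[0x1f..0x23] <- [b2 e6 a0 4d 9c]
D1: mem[0x12..0x15] <- [ac f3 47 94]
D2: mem[0x0b..0x0e] <- [e6 a0 4d 9c]
D3: mem[0x05..0x0b] <- [ac f3 47 94 b2 e6 a0]
D4: mem[0x10..0x13] <- [47 94 b2 e6]
D5: mem[0x01..0x05] <- [a0 4d 9c ac f3]
query mem[0x12]=0xb2, mem[0x0a]=0xe6, mem[0x15]=0x94, mem[0x05]=0xf3, mem[0x10]=0x47

MEM[0x12,0x0a,0x15,0x05,0x10] = b2 e6 94 f3 47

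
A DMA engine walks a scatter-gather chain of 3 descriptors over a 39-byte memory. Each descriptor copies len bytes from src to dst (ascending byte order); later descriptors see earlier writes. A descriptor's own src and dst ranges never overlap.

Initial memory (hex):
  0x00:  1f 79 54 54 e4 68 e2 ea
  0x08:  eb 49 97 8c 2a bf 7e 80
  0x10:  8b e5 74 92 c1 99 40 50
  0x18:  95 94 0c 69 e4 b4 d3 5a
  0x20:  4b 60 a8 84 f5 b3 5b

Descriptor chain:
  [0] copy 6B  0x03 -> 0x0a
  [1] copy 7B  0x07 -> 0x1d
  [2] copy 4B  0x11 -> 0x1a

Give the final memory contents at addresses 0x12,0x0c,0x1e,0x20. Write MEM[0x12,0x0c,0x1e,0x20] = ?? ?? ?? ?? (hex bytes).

MEM[0x12,0x0c,0x1e,0x20] = 74 68 eb 54

D0: mem[0x0a..0x0f] <- [54 e4 68 e2 ea eb]
D1: mem[0x1d..0x23] <- [ea eb 49 54 e4 68 e2]
D2: mem[0x1a..0x1d] <- [e5 74 92 c1]
query mem[0x12]=0x74, mem[0x0c]=0x68, mem[0x1e]=0xeb, mem[0x20]=0x54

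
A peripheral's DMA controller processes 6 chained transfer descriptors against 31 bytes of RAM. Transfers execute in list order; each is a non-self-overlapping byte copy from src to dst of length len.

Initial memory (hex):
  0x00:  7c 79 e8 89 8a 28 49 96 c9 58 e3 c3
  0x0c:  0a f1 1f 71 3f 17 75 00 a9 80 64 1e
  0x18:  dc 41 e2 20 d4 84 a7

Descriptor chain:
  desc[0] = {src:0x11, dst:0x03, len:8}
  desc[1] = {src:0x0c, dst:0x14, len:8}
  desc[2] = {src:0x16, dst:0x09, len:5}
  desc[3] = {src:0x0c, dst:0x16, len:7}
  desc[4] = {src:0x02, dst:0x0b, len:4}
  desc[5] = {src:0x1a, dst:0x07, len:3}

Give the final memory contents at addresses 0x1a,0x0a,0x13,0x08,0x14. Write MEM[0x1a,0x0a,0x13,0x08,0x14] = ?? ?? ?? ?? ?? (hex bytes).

MEM[0x1a,0x0a,0x13,0x08,0x14] = 3f 71 00 17 0a

D0: mem[0x03..0x0a] <- [17 75 00 a9 80 64 1e dc]
D1: mem[0x14..0x1b] <- [0a f1 1f 71 3f 17 75 00]
D2: mem[0x09..0x0d] <- [1f 71 3f 17 75]
D3: mem[0x16..0x1c] <- [17 75 1f 71 3f 17 75]
D4: mem[0x0b..0x0e] <- [e8 17 75 00]
D5: mem[0x07..0x09] <- [3f 17 75]
query mem[0x1a]=0x3f, mem[0x0a]=0x71, mem[0x13]=0x00, mem[0x08]=0x17, mem[0x14]=0x0a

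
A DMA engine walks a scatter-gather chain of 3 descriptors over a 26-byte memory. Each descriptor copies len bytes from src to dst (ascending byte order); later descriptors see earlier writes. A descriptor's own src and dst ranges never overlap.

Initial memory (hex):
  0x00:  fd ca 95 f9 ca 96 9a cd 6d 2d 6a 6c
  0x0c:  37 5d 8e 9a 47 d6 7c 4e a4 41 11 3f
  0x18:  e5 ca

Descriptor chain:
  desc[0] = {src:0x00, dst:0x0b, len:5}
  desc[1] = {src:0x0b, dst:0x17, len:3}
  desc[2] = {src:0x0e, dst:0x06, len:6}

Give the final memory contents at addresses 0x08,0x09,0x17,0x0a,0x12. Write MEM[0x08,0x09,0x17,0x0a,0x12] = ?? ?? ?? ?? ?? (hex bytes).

MEM[0x08,0x09,0x17,0x0a,0x12] = 47 d6 fd 7c 7c

D0: mem[0x0b..0x0f] <- [fd ca 95 f9 ca]
D1: mem[0x17..0x19] <- [fd ca 95]
D2: mem[0x06..0x0b] <- [f9 ca 47 d6 7c 4e]
query mem[0x08]=0x47, mem[0x09]=0xd6, mem[0x17]=0xfd, mem[0x0a]=0x7c, mem[0x12]=0x7c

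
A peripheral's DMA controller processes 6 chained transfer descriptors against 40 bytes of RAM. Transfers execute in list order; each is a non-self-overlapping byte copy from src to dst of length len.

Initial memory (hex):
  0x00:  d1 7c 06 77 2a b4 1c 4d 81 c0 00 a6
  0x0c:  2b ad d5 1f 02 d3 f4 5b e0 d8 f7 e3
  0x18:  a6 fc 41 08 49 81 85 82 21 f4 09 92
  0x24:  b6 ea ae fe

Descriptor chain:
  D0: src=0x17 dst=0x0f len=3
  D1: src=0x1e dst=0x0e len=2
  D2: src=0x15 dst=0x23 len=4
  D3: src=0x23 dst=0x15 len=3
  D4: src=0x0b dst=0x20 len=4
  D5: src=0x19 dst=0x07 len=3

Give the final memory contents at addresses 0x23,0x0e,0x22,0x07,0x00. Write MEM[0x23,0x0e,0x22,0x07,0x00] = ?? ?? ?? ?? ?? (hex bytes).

MEM[0x23,0x0e,0x22,0x07,0x00] = 85 85 ad fc d1

[0] 0x17->0x0f len=3 : e3 a6 fc
[1] 0x1e->0x0e len=2 : 85 82
[2] 0x15->0x23 len=4 : d8 f7 e3 a6
[3] 0x23->0x15 len=3 : d8 f7 e3
[4] 0x0b->0x20 len=4 : a6 2b ad 85
[5] 0x19->0x07 len=3 : fc 41 08
query mem[0x23]=0x85, mem[0x0e]=0x85, mem[0x22]=0xad, mem[0x07]=0xfc, mem[0x00]=0xd1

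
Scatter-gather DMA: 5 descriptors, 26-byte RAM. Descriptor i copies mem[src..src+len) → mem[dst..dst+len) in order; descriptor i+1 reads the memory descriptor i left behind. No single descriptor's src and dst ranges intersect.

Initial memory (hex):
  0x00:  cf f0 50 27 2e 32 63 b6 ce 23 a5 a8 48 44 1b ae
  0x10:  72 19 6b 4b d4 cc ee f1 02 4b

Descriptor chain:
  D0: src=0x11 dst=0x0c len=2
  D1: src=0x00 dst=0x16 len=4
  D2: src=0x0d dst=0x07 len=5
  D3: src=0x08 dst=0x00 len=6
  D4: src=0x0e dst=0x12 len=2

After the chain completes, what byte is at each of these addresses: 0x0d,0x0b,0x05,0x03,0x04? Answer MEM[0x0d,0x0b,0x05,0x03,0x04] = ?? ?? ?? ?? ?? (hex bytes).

MEM[0x0d,0x0b,0x05,0x03,0x04] = 6b 19 6b 19 19

  after D0: wrote 2B at 0x0c = 196b
  after D1: wrote 4B at 0x16 = cff05027
  after D2: wrote 5B at 0x07 = 6b1bae7219
  after D3: wrote 6B at 0x00 = 1bae7219196b
  after D4: wrote 2B at 0x12 = 1bae
query mem[0x0d]=0x6b, mem[0x0b]=0x19, mem[0x05]=0x6b, mem[0x03]=0x19, mem[0x04]=0x19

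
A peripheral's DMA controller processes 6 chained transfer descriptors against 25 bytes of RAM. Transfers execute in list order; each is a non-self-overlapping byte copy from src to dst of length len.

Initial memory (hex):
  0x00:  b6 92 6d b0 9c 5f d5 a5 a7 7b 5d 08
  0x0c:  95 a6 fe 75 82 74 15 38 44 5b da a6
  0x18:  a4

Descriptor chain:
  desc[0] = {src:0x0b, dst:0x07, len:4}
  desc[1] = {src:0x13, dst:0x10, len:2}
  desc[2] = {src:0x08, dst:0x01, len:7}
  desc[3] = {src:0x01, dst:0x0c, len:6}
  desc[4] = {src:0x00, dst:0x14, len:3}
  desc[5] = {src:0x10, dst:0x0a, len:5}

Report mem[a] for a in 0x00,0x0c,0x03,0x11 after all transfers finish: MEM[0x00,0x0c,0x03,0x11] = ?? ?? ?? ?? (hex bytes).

  after D0: wrote 4B at 0x07 = 0895a6fe
  after D1: wrote 2B at 0x10 = 3844
  after D2: wrote 7B at 0x01 = 95a6fe0895a6fe
  after D3: wrote 6B at 0x0c = 95a6fe0895a6
  after D4: wrote 3B at 0x14 = b695a6
  after D5: wrote 5B at 0x0a = 95a61538b6
query mem[0x00]=0xb6, mem[0x0c]=0x15, mem[0x03]=0xfe, mem[0x11]=0xa6

MEM[0x00,0x0c,0x03,0x11] = b6 15 fe a6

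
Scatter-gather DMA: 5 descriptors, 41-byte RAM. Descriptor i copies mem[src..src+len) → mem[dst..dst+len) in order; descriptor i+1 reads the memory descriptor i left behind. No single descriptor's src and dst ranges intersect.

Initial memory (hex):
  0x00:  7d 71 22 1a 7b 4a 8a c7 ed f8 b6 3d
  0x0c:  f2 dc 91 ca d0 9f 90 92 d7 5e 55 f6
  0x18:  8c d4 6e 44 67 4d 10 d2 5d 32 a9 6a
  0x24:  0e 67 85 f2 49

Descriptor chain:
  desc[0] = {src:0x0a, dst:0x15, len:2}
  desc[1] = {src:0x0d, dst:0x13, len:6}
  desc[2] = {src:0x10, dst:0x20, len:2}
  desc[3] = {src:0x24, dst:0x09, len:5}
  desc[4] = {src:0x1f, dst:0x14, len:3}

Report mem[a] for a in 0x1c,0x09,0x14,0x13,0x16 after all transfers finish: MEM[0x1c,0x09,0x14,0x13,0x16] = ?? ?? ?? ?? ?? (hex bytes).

[0] 0x0a->0x15 len=2 : b6 3d
[1] 0x0d->0x13 len=6 : dc 91 ca d0 9f 90
[2] 0x10->0x20 len=2 : d0 9f
[3] 0x24->0x09 len=5 : 0e 67 85 f2 49
[4] 0x1f->0x14 len=3 : d2 d0 9f
query mem[0x1c]=0x67, mem[0x09]=0x0e, mem[0x14]=0xd2, mem[0x13]=0xdc, mem[0x16]=0x9f

MEM[0x1c,0x09,0x14,0x13,0x16] = 67 0e d2 dc 9f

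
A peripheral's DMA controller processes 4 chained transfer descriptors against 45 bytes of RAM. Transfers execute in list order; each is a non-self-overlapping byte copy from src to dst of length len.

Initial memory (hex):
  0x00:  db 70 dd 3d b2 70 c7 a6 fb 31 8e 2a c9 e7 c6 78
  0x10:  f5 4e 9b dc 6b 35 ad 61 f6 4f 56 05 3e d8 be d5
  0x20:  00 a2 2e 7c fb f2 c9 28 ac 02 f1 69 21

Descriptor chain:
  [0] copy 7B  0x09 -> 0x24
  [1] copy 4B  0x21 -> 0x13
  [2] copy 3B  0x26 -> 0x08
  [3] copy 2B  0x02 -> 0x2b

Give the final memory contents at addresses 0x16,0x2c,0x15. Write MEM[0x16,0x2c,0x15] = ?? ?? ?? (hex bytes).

  after D0: wrote 7B at 0x24 = 318e2ac9e7c678
  after D1: wrote 4B at 0x13 = a22e7c31
  after D2: wrote 3B at 0x08 = 2ac9e7
  after D3: wrote 2B at 0x2b = dd3d
query mem[0x16]=0x31, mem[0x2c]=0x3d, mem[0x15]=0x7c

MEM[0x16,0x2c,0x15] = 31 3d 7c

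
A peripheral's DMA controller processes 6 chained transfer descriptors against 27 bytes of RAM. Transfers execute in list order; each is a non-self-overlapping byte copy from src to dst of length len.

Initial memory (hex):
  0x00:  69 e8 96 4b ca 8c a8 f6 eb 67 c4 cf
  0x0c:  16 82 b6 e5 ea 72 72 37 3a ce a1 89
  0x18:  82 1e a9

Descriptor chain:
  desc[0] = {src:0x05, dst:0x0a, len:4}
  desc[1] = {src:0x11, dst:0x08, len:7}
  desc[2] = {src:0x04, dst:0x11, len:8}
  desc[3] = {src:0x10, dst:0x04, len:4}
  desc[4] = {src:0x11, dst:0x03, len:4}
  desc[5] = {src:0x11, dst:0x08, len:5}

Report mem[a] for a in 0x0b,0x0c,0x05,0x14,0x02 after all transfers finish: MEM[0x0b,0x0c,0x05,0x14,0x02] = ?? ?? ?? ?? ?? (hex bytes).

MEM[0x0b,0x0c,0x05,0x14,0x02] = f6 72 a8 f6 96

  after D0: wrote 4B at 0x0a = 8ca8f6eb
  after D1: wrote 7B at 0x08 = 7272373acea189
  after D2: wrote 8B at 0x11 = ca8ca8f67272373a
  after D3: wrote 4B at 0x04 = eaca8ca8
  after D4: wrote 4B at 0x03 = ca8ca8f6
  after D5: wrote 5B at 0x08 = ca8ca8f672
query mem[0x0b]=0xf6, mem[0x0c]=0x72, mem[0x05]=0xa8, mem[0x14]=0xf6, mem[0x02]=0x96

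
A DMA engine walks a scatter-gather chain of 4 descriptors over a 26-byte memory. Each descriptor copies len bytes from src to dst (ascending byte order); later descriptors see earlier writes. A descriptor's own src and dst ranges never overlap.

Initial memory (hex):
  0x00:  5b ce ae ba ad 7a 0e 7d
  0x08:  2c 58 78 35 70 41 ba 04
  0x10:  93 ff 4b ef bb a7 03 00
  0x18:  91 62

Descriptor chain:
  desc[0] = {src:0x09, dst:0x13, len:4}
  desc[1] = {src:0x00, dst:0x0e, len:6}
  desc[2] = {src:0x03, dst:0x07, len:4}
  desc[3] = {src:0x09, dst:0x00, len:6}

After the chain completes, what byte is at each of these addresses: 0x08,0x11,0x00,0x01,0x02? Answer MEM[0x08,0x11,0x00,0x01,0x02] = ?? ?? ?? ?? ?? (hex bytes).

  after D0: wrote 4B at 0x13 = 58783570
  after D1: wrote 6B at 0x0e = 5bceaebaad7a
  after D2: wrote 4B at 0x07 = baad7a0e
  after D3: wrote 6B at 0x00 = 7a0e3570415b
query mem[0x08]=0xad, mem[0x11]=0xba, mem[0x00]=0x7a, mem[0x01]=0x0e, mem[0x02]=0x35

MEM[0x08,0x11,0x00,0x01,0x02] = ad ba 7a 0e 35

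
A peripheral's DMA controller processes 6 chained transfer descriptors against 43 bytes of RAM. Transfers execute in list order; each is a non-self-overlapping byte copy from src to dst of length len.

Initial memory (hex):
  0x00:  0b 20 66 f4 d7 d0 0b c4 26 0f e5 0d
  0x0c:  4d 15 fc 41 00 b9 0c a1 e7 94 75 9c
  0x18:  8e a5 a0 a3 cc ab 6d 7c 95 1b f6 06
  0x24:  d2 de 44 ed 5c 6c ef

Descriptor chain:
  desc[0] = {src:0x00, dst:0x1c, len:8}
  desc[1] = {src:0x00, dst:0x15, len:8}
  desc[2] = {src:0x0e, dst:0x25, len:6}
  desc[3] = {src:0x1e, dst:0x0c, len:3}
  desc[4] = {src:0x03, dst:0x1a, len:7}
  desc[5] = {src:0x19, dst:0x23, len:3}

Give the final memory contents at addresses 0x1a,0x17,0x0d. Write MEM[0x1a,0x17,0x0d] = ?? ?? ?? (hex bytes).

MEM[0x1a,0x17,0x0d] = f4 66 f4

#0 dst[0x1c+8] := {0x0b,0x20,0x66,0xf4,0xd7,0xd0,0x0b,0xc4}
#1 dst[0x15+8] := {0x0b,0x20,0x66,0xf4,0xd7,0xd0,0x0b,0xc4}
#2 dst[0x25+6] := {0xfc,0x41,0x00,0xb9,0x0c,0xa1}
#3 dst[0x0c+3] := {0x66,0xf4,0xd7}
#4 dst[0x1a+7] := {0xf4,0xd7,0xd0,0x0b,0xc4,0x26,0x0f}
#5 dst[0x23+3] := {0xd7,0xf4,0xd7}
query mem[0x1a]=0xf4, mem[0x17]=0x66, mem[0x0d]=0xf4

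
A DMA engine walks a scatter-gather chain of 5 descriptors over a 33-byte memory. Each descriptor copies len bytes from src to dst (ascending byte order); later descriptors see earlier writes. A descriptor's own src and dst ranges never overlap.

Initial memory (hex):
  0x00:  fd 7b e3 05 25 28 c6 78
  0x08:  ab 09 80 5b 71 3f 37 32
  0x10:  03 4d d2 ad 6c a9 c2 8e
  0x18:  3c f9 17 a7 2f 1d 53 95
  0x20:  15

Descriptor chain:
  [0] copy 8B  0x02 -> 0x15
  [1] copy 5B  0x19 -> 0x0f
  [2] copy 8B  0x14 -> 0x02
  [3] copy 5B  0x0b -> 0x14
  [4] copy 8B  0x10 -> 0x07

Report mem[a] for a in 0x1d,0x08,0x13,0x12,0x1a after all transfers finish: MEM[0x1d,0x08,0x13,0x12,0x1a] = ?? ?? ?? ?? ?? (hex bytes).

  after D0: wrote 8B at 0x15 = e3052528c678ab09
  after D1: wrote 5B at 0x0f = c678ab091d
  after D2: wrote 8B at 0x02 = 6ce3052528c678ab
  after D3: wrote 5B at 0x14 = 5b713f37c6
  after D4: wrote 8B at 0x07 = 78ab091d5b713f37
query mem[0x1d]=0x1d, mem[0x08]=0xab, mem[0x13]=0x1d, mem[0x12]=0x09, mem[0x1a]=0x78

MEM[0x1d,0x08,0x13,0x12,0x1a] = 1d ab 1d 09 78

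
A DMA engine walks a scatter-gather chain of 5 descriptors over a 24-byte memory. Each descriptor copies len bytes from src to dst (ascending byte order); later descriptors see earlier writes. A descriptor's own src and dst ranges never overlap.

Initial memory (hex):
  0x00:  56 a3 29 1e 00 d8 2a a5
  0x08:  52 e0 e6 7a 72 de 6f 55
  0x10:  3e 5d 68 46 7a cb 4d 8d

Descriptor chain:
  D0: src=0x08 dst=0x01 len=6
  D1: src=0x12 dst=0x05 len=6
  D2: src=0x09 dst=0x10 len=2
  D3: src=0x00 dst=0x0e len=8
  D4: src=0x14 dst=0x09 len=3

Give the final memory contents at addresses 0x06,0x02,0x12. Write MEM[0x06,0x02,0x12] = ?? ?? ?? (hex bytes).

MEM[0x06,0x02,0x12] = 46 e0 7a

[0] 0x08->0x01 len=6 : 52 e0 e6 7a 72 de
[1] 0x12->0x05 len=6 : 68 46 7a cb 4d 8d
[2] 0x09->0x10 len=2 : 4d 8d
[3] 0x00->0x0e len=8 : 56 52 e0 e6 7a 68 46 7a
[4] 0x14->0x09 len=3 : 46 7a 4d
query mem[0x06]=0x46, mem[0x02]=0xe0, mem[0x12]=0x7a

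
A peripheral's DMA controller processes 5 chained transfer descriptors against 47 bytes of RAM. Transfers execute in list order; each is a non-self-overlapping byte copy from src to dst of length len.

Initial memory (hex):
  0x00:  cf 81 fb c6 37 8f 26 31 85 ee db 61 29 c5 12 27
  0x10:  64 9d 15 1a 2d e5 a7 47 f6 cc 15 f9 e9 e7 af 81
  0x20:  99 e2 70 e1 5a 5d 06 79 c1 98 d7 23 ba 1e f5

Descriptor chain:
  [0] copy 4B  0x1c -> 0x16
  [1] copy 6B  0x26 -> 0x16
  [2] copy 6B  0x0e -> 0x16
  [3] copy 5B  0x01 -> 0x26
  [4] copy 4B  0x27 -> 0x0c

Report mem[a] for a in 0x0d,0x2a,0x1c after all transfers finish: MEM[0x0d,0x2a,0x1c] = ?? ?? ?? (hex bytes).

MEM[0x0d,0x2a,0x1c] = c6 8f e9

[0] 0x1c->0x16 len=4 : e9 e7 af 81
[1] 0x26->0x16 len=6 : 06 79 c1 98 d7 23
[2] 0x0e->0x16 len=6 : 12 27 64 9d 15 1a
[3] 0x01->0x26 len=5 : 81 fb c6 37 8f
[4] 0x27->0x0c len=4 : fb c6 37 8f
query mem[0x0d]=0xc6, mem[0x2a]=0x8f, mem[0x1c]=0xe9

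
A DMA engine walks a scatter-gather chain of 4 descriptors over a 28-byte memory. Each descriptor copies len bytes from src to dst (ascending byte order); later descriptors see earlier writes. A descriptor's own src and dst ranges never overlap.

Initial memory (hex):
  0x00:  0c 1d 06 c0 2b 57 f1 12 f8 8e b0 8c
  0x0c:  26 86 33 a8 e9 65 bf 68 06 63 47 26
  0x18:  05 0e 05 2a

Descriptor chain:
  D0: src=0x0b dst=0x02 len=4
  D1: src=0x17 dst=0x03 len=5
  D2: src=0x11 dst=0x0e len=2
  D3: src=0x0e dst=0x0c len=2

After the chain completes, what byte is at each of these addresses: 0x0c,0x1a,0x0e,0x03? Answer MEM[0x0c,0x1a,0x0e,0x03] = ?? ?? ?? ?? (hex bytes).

MEM[0x0c,0x1a,0x0e,0x03] = 65 05 65 26

  after D0: wrote 4B at 0x02 = 8c268633
  after D1: wrote 5B at 0x03 = 26050e052a
  after D2: wrote 2B at 0x0e = 65bf
  after D3: wrote 2B at 0x0c = 65bf
query mem[0x0c]=0x65, mem[0x1a]=0x05, mem[0x0e]=0x65, mem[0x03]=0x26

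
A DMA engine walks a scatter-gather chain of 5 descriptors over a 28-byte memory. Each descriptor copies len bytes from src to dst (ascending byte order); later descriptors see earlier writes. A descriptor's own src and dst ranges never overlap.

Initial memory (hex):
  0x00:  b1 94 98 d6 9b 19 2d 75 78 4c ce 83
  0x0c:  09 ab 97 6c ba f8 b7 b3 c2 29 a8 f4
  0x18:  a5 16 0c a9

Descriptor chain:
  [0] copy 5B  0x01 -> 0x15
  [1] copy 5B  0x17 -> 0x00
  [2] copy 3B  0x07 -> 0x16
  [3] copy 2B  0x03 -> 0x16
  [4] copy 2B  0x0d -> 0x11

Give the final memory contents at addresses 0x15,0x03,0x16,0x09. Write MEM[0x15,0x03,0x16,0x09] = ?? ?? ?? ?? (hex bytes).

MEM[0x15,0x03,0x16,0x09] = 94 0c 0c 4c

[0] 0x01->0x15 len=5 : 94 98 d6 9b 19
[1] 0x17->0x00 len=5 : d6 9b 19 0c a9
[2] 0x07->0x16 len=3 : 75 78 4c
[3] 0x03->0x16 len=2 : 0c a9
[4] 0x0d->0x11 len=2 : ab 97
query mem[0x15]=0x94, mem[0x03]=0x0c, mem[0x16]=0x0c, mem[0x09]=0x4c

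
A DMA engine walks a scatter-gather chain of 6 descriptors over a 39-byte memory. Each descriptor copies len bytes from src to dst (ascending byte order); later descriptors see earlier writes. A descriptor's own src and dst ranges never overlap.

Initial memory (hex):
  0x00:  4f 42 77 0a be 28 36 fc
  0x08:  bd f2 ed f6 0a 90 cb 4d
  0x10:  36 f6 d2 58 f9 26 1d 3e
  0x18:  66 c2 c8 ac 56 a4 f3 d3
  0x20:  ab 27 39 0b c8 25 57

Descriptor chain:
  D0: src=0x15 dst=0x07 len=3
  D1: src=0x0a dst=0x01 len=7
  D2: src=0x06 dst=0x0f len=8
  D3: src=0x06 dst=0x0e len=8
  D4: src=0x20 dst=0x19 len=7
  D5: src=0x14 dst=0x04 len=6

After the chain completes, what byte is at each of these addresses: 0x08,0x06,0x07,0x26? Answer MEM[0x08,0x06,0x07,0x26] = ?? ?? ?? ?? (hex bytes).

MEM[0x08,0x06,0x07,0x26] = 66 90 3e 57

[0] 0x15->0x07 len=3 : 26 1d 3e
[1] 0x0a->0x01 len=7 : ed f6 0a 90 cb 4d 36
[2] 0x06->0x0f len=8 : 4d 36 1d 3e ed f6 0a 90
[3] 0x06->0x0e len=8 : 4d 36 1d 3e ed f6 0a 90
[4] 0x20->0x19 len=7 : ab 27 39 0b c8 25 57
[5] 0x14->0x04 len=6 : 0a 90 90 3e 66 ab
query mem[0x08]=0x66, mem[0x06]=0x90, mem[0x07]=0x3e, mem[0x26]=0x57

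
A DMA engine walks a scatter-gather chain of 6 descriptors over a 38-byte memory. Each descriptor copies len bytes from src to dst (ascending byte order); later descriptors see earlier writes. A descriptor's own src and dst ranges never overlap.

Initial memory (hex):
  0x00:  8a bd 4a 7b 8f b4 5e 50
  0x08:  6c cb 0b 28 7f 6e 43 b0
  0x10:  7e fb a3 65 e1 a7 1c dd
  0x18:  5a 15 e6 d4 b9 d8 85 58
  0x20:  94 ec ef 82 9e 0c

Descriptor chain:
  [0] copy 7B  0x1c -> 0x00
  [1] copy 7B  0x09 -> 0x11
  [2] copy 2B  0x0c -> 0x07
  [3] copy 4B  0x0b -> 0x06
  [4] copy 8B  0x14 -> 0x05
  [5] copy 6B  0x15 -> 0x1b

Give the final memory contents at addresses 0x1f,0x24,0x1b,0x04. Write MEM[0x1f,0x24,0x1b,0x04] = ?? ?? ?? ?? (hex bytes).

MEM[0x1f,0x24,0x1b,0x04] = 15 9e 6e 94

  after D0: wrote 7B at 0x00 = b9d8855894ecef
  after D1: wrote 7B at 0x11 = cb0b287f6e43b0
  after D2: wrote 2B at 0x07 = 7f6e
  after D3: wrote 4B at 0x06 = 287f6e43
  after D4: wrote 8B at 0x05 = 7f6e43b05a15e6d4
  after D5: wrote 6B at 0x1b = 6e43b05a15e6
query mem[0x1f]=0x15, mem[0x24]=0x9e, mem[0x1b]=0x6e, mem[0x04]=0x94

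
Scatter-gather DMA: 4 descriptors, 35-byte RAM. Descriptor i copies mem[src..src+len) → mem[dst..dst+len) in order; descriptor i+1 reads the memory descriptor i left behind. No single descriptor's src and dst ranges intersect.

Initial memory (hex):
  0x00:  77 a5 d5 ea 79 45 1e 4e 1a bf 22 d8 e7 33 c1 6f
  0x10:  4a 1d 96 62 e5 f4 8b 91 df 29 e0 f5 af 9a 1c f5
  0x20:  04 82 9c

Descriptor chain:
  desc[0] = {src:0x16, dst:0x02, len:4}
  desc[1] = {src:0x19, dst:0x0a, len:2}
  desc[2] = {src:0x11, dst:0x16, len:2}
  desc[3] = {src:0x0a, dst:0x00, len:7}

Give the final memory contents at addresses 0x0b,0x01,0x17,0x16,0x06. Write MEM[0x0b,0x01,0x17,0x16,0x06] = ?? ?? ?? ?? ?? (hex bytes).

MEM[0x0b,0x01,0x17,0x16,0x06] = e0 e0 96 1d 4a

  after D0: wrote 4B at 0x02 = 8b91df29
  after D1: wrote 2B at 0x0a = 29e0
  after D2: wrote 2B at 0x16 = 1d96
  after D3: wrote 7B at 0x00 = 29e0e733c16f4a
query mem[0x0b]=0xe0, mem[0x01]=0xe0, mem[0x17]=0x96, mem[0x16]=0x1d, mem[0x06]=0x4a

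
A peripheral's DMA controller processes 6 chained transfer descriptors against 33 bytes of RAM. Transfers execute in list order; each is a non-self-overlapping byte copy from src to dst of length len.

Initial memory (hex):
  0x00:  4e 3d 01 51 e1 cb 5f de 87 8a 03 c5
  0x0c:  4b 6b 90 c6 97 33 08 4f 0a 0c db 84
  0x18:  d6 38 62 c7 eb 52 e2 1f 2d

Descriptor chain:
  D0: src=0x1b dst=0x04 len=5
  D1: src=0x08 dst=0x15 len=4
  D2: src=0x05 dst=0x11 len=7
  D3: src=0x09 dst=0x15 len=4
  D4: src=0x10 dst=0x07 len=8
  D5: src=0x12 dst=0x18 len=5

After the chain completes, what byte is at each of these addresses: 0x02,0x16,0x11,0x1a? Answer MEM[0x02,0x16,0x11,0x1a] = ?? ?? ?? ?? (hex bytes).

  after D0: wrote 5B at 0x04 = c7eb52e21f
  after D1: wrote 4B at 0x15 = 1f8a03c5
  after D2: wrote 7B at 0x11 = eb52e21f8a03c5
  after D3: wrote 4B at 0x15 = 8a03c54b
  after D4: wrote 8B at 0x07 = 97eb52e21f8a03c5
  after D5: wrote 5B at 0x18 = 52e21f8a03
query mem[0x02]=0x01, mem[0x16]=0x03, mem[0x11]=0xeb, mem[0x1a]=0x1f

MEM[0x02,0x16,0x11,0x1a] = 01 03 eb 1f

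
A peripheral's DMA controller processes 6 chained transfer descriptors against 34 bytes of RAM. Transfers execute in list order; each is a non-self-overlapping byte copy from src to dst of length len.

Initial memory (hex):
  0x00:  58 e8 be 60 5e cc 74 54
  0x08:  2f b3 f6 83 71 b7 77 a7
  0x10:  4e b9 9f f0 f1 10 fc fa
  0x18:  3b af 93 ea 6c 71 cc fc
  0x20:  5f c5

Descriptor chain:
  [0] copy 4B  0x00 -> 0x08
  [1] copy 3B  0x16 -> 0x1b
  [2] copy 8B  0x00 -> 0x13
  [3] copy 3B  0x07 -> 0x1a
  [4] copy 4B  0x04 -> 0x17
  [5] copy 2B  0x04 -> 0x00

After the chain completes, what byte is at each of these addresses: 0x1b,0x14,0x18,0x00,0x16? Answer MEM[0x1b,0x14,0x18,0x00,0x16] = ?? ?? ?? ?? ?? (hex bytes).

MEM[0x1b,0x14,0x18,0x00,0x16] = 58 e8 cc 5e 60

[0] 0x00->0x08 len=4 : 58 e8 be 60
[1] 0x16->0x1b len=3 : fc fa 3b
[2] 0x00->0x13 len=8 : 58 e8 be 60 5e cc 74 54
[3] 0x07->0x1a len=3 : 54 58 e8
[4] 0x04->0x17 len=4 : 5e cc 74 54
[5] 0x04->0x00 len=2 : 5e cc
query mem[0x1b]=0x58, mem[0x14]=0xe8, mem[0x18]=0xcc, mem[0x00]=0x5e, mem[0x16]=0x60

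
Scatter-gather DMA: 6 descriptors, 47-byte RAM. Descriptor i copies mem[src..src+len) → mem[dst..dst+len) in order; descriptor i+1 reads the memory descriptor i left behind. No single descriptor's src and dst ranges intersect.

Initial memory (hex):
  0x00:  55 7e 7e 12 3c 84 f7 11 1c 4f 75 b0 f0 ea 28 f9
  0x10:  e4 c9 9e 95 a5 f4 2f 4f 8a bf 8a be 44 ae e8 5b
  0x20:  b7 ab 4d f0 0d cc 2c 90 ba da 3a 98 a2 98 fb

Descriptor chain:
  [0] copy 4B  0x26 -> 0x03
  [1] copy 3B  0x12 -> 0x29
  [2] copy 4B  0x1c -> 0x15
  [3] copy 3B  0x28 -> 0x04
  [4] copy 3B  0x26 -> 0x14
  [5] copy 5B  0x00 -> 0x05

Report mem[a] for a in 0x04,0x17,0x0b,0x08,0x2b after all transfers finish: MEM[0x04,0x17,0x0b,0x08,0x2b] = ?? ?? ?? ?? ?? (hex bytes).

MEM[0x04,0x17,0x0b,0x08,0x2b] = ba e8 b0 2c a5

[0] 0x26->0x03 len=4 : 2c 90 ba da
[1] 0x12->0x29 len=3 : 9e 95 a5
[2] 0x1c->0x15 len=4 : 44 ae e8 5b
[3] 0x28->0x04 len=3 : ba 9e 95
[4] 0x26->0x14 len=3 : 2c 90 ba
[5] 0x00->0x05 len=5 : 55 7e 7e 2c ba
query mem[0x04]=0xba, mem[0x17]=0xe8, mem[0x0b]=0xb0, mem[0x08]=0x2c, mem[0x2b]=0xa5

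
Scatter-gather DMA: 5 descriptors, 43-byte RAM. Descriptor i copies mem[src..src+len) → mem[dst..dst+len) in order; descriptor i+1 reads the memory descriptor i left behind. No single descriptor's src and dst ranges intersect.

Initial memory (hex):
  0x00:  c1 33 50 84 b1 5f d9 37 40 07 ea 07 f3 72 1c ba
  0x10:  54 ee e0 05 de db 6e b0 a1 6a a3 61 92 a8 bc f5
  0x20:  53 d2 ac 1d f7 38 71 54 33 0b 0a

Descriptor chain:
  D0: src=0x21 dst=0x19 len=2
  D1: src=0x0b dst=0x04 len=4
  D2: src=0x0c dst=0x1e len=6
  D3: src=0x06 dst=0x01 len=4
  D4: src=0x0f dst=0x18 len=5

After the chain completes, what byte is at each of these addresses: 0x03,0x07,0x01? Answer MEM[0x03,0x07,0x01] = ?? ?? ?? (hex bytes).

[0] 0x21->0x19 len=2 : d2 ac
[1] 0x0b->0x04 len=4 : 07 f3 72 1c
[2] 0x0c->0x1e len=6 : f3 72 1c ba 54 ee
[3] 0x06->0x01 len=4 : 72 1c 40 07
[4] 0x0f->0x18 len=5 : ba 54 ee e0 05
query mem[0x03]=0x40, mem[0x07]=0x1c, mem[0x01]=0x72

MEM[0x03,0x07,0x01] = 40 1c 72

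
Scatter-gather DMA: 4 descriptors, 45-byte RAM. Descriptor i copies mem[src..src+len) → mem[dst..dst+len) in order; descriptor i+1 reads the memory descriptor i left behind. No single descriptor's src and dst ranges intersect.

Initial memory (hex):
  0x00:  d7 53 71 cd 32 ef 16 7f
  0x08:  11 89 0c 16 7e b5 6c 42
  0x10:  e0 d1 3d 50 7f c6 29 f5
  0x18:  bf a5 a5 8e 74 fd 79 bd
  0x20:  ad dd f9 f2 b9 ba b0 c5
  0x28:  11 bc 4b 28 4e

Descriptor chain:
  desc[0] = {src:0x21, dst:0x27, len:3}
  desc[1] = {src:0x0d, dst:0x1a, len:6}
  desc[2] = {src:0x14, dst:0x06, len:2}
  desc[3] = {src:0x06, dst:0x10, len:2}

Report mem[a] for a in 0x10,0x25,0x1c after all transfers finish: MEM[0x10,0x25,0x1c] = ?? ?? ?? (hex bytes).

#0 dst[0x27+3] := {0xdd,0xf9,0xf2}
#1 dst[0x1a+6] := {0xb5,0x6c,0x42,0xe0,0xd1,0x3d}
#2 dst[0x06+2] := {0x7f,0xc6}
#3 dst[0x10+2] := {0x7f,0xc6}
query mem[0x10]=0x7f, mem[0x25]=0xba, mem[0x1c]=0x42

MEM[0x10,0x25,0x1c] = 7f ba 42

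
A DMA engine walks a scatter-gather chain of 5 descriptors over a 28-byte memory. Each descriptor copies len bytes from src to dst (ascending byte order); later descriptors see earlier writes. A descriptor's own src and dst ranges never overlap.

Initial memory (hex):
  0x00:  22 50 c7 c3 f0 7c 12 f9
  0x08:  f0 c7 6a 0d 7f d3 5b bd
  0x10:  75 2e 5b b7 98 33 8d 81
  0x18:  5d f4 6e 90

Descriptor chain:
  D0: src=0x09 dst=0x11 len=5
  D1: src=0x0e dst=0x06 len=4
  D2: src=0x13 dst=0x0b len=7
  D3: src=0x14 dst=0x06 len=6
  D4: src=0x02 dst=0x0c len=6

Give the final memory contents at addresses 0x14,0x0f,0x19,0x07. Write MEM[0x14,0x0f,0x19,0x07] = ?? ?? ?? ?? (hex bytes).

MEM[0x14,0x0f,0x19,0x07] = 7f 7c f4 d3

  after D0: wrote 5B at 0x11 = c76a0d7fd3
  after D1: wrote 4B at 0x06 = 5bbd75c7
  after D2: wrote 7B at 0x0b = 0d7fd38d815df4
  after D3: wrote 6B at 0x06 = 7fd38d815df4
  after D4: wrote 6B at 0x0c = c7c3f07c7fd3
query mem[0x14]=0x7f, mem[0x0f]=0x7c, mem[0x19]=0xf4, mem[0x07]=0xd3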